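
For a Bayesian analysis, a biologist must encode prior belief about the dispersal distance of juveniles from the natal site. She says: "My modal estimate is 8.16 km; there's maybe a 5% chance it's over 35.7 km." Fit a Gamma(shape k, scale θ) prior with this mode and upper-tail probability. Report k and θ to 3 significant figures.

Gamma(k,θ) with k>1 has mode (k−1)θ, so θ = 8.16/(k−1).
Need P(X < 35.7) = 0.95 with θ tied to k this way. Start at k = 2, θ = 8.16: P(X<35.7) ≈ 0.932.
Too low — raise k to concentrate. Iterating converges to k ≈ 2.13.
Then θ = 8.16/(2.13−1) ≈ 7.2.

k ≈ 2.13, θ ≈ 7.2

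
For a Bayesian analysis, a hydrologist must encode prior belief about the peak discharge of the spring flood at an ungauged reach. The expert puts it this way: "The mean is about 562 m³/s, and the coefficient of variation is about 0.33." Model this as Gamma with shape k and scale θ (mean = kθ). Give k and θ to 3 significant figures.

k ≈ 9.18, θ ≈ 61.2

For Gamma(k, scale θ): mean = kθ, variance = kθ², so CV = 1/√k.
CV = 0.33, hence k = 1/CV² = 9.18.
Then θ = mean/k = 562/9.18 = 61.2.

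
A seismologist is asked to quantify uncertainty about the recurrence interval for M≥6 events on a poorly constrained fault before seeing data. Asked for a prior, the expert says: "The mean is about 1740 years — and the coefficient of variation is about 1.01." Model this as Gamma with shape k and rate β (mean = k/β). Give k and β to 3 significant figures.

k ≈ 0.98, β ≈ 0.000563

For Gamma(k, rate β): mean = k/β, variance = k/β², so CV = 1/√k.
CV = 1.01, hence k = 1/CV² = 0.98.
Then β = k/mean = 0.98/1740 = 0.000563.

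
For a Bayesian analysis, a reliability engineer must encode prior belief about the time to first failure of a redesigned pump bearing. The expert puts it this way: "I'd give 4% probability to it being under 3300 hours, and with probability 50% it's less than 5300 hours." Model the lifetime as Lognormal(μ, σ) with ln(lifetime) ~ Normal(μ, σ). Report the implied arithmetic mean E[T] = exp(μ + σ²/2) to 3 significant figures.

E[T] ≈ 5500 hours

If T ~ Lognormal(μ,σ) then ln T ~ Normal(μ,σ), so the p-quantile of ln T is μ + z_p·σ.
ln(3300) = 8.102 and ln(5300) = 8.575; z_{0.04} = -1.751, z_{0.5} = 0.
σ = (8.575 − 8.102)/(0 − (-1.751)) = 0.271.
μ = 8.102 − (-1.751)·0.271 = 8.575.
E[T] = exp(μ + σ²/2) = exp(8.575 + 0.0366) = 5500 hours.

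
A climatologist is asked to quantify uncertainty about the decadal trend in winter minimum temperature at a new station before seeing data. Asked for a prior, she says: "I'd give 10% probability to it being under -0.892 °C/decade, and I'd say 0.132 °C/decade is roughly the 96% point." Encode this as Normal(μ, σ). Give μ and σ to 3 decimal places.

For Normal(μ,σ), the p-quantile is μ + z_p·σ. Here z_{0.1} = -1.282, z_{0.96} = 1.751.
So -0.892 = μ − 1.282σ and 0.132 = μ + 1.751σ.
Subtracting: σ = (0.132 − -0.892)/(1.751 − (-1.282)) = 0.338.
Then μ = -0.892 − (-1.282)·0.338 = -0.459.

μ = -0.459, σ = 0.338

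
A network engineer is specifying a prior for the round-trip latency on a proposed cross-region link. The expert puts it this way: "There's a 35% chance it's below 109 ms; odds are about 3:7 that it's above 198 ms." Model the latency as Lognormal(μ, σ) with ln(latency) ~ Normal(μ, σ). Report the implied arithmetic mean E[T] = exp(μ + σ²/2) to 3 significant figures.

If T ~ Lognormal(μ,σ) then ln T ~ Normal(μ,σ), so the p-quantile of ln T is μ + z_p·σ.
ln(109) = 4.691 and ln(198) = 5.288; z_{0.35} = -0.3853, z_{0.7} = 0.5244.
σ = (5.288 − 4.691)/(0.5244 − (-0.3853)) = 0.656.
μ = 4.691 − (-0.3853)·0.656 = 4.944.
E[T] = exp(μ + σ²/2) = exp(4.944 + 0.2153) = 174 ms.

E[T] ≈ 174 ms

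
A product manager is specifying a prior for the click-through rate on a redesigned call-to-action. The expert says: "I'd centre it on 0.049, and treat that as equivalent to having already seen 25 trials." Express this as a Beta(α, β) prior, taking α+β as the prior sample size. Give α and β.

α = 1.225, β = 23.775

Under the effective-sample-size interpretation, Beta(α, β) has prior mean α/(α+β) and prior sample size α+β.
So α+β = 25 and α/(α+β) = 0.049, giving α = 0.049·25 = 1.225 and β = 25 − 1.225 = 23.775.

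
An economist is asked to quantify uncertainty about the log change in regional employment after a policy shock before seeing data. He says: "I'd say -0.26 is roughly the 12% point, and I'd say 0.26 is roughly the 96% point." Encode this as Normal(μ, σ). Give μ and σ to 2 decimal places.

μ = -0.05, σ = 0.18

The p-quantile of Normal(μ,σ) is μ + z_p·σ, with z_{0.12} = -1.175 and z_{0.96} = 1.751.
Eliminate σ: μ = (z₂·x₁ − z₁·x₂)/(z₂ − z₁) = (1.751·-0.26 − (-1.175)·0.26)/2.926 = -0.05.
Then σ = (x₂ − x₁)/(z₂ − z₁) = (0.26 − -0.26)/2.926 = 0.18.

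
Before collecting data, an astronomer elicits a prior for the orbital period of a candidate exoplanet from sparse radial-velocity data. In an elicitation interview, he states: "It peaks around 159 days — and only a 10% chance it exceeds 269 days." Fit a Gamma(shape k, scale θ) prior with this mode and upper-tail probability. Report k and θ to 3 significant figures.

k ≈ 7.84, θ ≈ 23.2

Gamma(k,θ) with k>1 has mode (k−1)θ, so θ = 159/(k−1).
Need P(X < 269) = 0.9 with θ tied to k this way. Start at k = 2, θ = 159: P(X<269) ≈ 0.504.
Too low — raise k to concentrate. Iterating converges to k ≈ 7.84.
Then θ = 159/(7.84−1) ≈ 23.2.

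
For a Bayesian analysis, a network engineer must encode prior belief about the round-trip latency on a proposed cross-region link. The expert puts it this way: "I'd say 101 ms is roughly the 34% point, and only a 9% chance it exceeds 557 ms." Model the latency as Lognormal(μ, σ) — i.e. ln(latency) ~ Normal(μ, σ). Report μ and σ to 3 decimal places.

If T ~ Lognormal(μ,σ) then ln T ~ Normal(μ,σ), so the p-quantile of ln T is μ + z_p·σ.
ln(101) = 4.615 and ln(557) = 6.323; z_{0.34} = -0.4125, z_{0.91} = 1.341.
σ = (6.323 − 4.615)/(1.341 − (-0.4125)) = 0.974.
μ = 4.615 − (-0.4125)·0.974 = 5.017.

μ ≈ 5.017, σ ≈ 0.974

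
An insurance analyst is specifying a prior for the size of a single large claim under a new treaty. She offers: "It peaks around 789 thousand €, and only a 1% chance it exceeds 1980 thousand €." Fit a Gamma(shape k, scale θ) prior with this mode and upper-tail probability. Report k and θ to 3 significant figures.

k ≈ 6.54, θ ≈ 142

Gamma(k,θ) with k>1 has mode (k−1)θ, so θ = 789/(k−1).
Need P(X < 1980) = 0.99 with θ tied to k this way. Start at k = 2, θ = 789: P(X<1980) ≈ 0.715.
Too low — raise k to concentrate. Iterating converges to k ≈ 6.54.
Then θ = 789/(6.54−1) ≈ 142.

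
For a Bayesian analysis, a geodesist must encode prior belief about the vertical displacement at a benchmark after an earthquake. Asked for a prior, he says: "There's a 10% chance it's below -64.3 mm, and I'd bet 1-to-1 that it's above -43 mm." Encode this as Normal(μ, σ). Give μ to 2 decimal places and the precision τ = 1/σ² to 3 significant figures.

For Normal(μ,σ), the p-quantile is μ + z_p·σ. Here z_{0.1} = -1.282, z_{0.5} = 0.
So -64.3 = μ − 1.282σ and -43 = μ + 0σ.
Subtracting: σ = (-43 − -64.3)/(0 − (-1.282)) = 16.62.
Then μ = -64.3 − (-1.282)·16.62 = -43.00.
Precision τ = 1/σ² = 1/16.62² = 0.00362.

μ = -43.00, τ = 0.00362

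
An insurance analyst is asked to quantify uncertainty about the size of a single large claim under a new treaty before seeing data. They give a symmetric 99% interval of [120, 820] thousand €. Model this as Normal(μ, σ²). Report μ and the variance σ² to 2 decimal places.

A symmetric 99% interval runs μ ± z·σ with z = 2.576.
Half-width = 350, so σ = 350/2.576 = 135.879 and σ² = 18462.99.
μ is the interval midpoint, 470.00.

μ = 470.00, σ² = 18462.99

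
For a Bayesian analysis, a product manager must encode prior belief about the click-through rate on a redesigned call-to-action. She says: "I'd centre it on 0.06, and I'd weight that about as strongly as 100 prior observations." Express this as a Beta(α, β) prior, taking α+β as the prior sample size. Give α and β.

Under the effective-sample-size interpretation, Beta(α, β) has prior mean α/(α+β) and prior sample size α+β.
So α+β = 100 and α/(α+β) = 0.06, giving α = 0.06·100 = 6 and β = 100 − 6 = 94.

α = 6, β = 94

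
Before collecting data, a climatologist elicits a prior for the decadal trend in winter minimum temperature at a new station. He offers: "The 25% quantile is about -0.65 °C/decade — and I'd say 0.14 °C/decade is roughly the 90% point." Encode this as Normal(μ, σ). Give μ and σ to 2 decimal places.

μ = -0.38, σ = 0.40

The p-quantile of Normal(μ,σ) is μ + z_p·σ, with z_{0.25} = -0.6745 and z_{0.9} = 1.282.
Eliminate σ: μ = (z₂·x₁ − z₁·x₂)/(z₂ − z₁) = (1.282·-0.65 − (-0.6745)·0.14)/1.956 = -0.38.
Then σ = (x₂ − x₁)/(z₂ − z₁) = (0.14 − -0.65)/1.956 = 0.40.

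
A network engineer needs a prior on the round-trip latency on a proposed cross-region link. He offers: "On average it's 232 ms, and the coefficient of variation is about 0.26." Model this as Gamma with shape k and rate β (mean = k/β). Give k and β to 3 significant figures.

For Gamma(k, rate β): mean = k/β, variance = k/β², so CV = 1/√k.
CV = 0.26, hence k = 1/CV² = 14.8.
Then β = k/mean = 14.8/232 = 0.0638.

k ≈ 14.8, β ≈ 0.0638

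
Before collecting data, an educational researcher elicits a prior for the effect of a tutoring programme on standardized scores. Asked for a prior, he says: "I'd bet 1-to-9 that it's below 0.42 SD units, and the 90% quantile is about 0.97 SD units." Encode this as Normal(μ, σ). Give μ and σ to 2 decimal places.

μ = 0.70, σ = 0.21

The p-quantile of Normal(μ,σ) is μ + z_p·σ, with z_{0.1} = -1.282 and z_{0.9} = 1.282.
Eliminate σ: μ = (z₂·x₁ − z₁·x₂)/(z₂ − z₁) = (1.282·0.42 − (-1.282)·0.97)/2.563 = 0.70.
Then σ = (x₂ − x₁)/(z₂ − z₁) = (0.97 − 0.42)/2.563 = 0.21.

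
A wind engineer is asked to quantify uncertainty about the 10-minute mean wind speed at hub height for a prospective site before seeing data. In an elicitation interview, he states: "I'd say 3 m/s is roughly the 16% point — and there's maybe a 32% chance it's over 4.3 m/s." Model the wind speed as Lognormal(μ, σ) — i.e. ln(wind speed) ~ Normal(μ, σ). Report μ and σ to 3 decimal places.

If T ~ Lognormal(μ,σ) then ln T ~ Normal(μ,σ), so the p-quantile of ln T is μ + z_p·σ.
ln(3) = 1.099 and ln(4.3) = 1.459; z_{0.16} = -0.9945, z_{0.68} = 0.4677.
σ = (1.459 − 1.099)/(0.4677 − (-0.9945)) = 0.246.
μ = 1.099 − (-0.9945)·0.246 = 1.343.

μ ≈ 1.343, σ ≈ 0.246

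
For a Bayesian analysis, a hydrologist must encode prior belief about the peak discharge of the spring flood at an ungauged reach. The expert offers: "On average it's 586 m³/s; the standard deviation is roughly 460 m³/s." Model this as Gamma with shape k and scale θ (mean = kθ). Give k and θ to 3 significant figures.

For Gamma(k, scale θ): mean = kθ, variance = kθ², so CV = 1/√k.
CV = SD/mean = 460/586 = 0.785, hence k = 1/CV² = 1.62.
Then θ = mean/k = 586/1.62 = 361.

k ≈ 1.62, θ ≈ 361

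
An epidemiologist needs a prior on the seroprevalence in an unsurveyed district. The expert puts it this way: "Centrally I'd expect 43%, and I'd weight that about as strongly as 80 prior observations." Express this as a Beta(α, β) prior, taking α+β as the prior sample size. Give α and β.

Under the effective-sample-size interpretation, Beta(α, β) has prior mean α/(α+β) and prior sample size α+β.
So α+β = 80 and α/(α+β) = 0.43, giving α = 0.43·80 = 34.4 and β = 80 − 34.4 = 45.6.

α = 34.4, β = 45.6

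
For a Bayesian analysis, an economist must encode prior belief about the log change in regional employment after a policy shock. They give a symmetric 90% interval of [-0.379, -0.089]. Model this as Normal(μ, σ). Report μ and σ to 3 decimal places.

A symmetric 90% interval runs μ ± z·σ with z = 1.645.
Half-width = 0.145, so σ = 0.145/1.645 = 0.088.
μ is the interval midpoint, -0.234.

μ = -0.234, σ = 0.088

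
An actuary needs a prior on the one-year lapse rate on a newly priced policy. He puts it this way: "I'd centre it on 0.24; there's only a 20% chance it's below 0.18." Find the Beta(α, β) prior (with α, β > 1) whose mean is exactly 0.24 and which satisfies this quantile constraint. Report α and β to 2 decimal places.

α ≈ 8.91, β ≈ 28.20

With mean 0.24 fixed, write α = 0.24s, β = 0.76s where s = α+β.
Need P(θ < 0.18) = 0.2 under Beta(0.24s, 0.76s). Normal approximation: (q−m)/√(m(1−m)/s) ≈ z_{0.2} = -0.842, so s ≈ 0.24·0.76·(-0.842)²/(0.18−0.24)² = 35.9.
At s = 35.9: P(θ<0.18) ≈ 0.205. Adjusting to match 0.2 gives s ≈ 37.11.
So α = 0.24·37.11 ≈ 8.91, β = 0.76·37.11 ≈ 28.20.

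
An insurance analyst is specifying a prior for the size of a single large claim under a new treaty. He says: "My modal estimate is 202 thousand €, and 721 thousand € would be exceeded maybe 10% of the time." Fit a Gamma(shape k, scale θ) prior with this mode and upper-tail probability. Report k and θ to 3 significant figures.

Gamma(k,θ) with k>1 has mode (k−1)θ, so θ = 202/(k−1).
Need P(X < 721) = 0.9 with θ tied to k this way. Start at k = 2, θ = 202: P(X<721) ≈ 0.871.
Too low — raise k to concentrate. Iterating converges to k ≈ 2.15.
Then θ = 202/(2.15−1) ≈ 175.

k ≈ 2.15, θ ≈ 175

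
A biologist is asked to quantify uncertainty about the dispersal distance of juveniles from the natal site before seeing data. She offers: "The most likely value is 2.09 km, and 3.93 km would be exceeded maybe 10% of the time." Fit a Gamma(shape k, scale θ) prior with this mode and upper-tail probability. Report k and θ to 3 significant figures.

Gamma(k,θ) with k>1 has mode (k−1)θ, so θ = 2.09/(k−1).
Need P(X < 3.93) = 0.9 with θ tied to k this way. Start at k = 2, θ = 2.09: P(X<3.93) ≈ 0.561.
Too low — raise k to concentrate. Iterating converges to k ≈ 5.79.
Then θ = 2.09/(5.79−1) ≈ 0.436.

k ≈ 5.79, θ ≈ 0.436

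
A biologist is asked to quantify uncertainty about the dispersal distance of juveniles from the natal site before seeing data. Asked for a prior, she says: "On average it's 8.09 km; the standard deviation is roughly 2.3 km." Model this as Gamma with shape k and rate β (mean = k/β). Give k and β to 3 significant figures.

k ≈ 12.4, β ≈ 1.53

For Gamma(k, rate β): mean = k/β, variance = k/β², so CV = 1/√k.
CV = SD/mean = 2.3/8.09 = 0.2843, hence k = 1/CV² = 12.4.
Then β = k/mean = 12.4/8.09 = 1.53.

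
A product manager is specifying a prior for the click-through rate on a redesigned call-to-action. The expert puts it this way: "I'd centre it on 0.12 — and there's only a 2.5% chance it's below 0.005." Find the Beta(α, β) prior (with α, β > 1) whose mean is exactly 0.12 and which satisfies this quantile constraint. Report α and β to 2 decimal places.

With mean 0.12 fixed, write α = 0.12s, β = 0.88s where s = α+β.
Need P(θ < 0.005) = 0.025 under Beta(0.12s, 0.88s). Normal approximation: (q−m)/√(m(1−m)/s) ≈ z_{0.025} = -1.96, so s ≈ 0.12·0.88·(-1.96)²/(0.005−0.12)² = 30.7.
At s = 30.7: P(θ<0.005) ≈ 0.000. Adjusting to match 0.025 gives s ≈ 9.48.
So α = 0.12·9.48 ≈ 1.14, β = 0.88·9.48 ≈ 8.34.

α ≈ 1.14, β ≈ 8.34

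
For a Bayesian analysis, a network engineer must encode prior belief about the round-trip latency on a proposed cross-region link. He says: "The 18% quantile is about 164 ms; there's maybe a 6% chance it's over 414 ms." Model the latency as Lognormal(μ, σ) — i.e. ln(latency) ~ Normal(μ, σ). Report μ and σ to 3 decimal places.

μ ≈ 5.443, σ ≈ 0.375

If T ~ Lognormal(μ,σ) then ln T ~ Normal(μ,σ), so the p-quantile of ln T is μ + z_p·σ.
ln(164) = 5.1 and ln(414) = 6.026; z_{0.18} = -0.9154, z_{0.94} = 1.555.
σ = (6.026 − 5.1)/(1.555 − (-0.9154)) = 0.375.
μ = 5.1 − (-0.9154)·0.375 = 5.443.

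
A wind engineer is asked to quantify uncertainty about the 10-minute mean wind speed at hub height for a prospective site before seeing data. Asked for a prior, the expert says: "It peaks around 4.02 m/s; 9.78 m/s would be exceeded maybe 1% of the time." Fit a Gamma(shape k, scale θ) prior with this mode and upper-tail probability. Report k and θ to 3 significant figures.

k ≈ 6.97, θ ≈ 0.673

Gamma(k,θ) with k>1 has mode (k−1)θ, so θ = 4.02/(k−1).
Need P(X < 9.78) = 0.99 with θ tied to k this way. Start at k = 2, θ = 4.02: P(X<9.78) ≈ 0.699.
Too low — raise k to concentrate. Iterating converges to k ≈ 6.97.
Then θ = 4.02/(6.97−1) ≈ 0.673.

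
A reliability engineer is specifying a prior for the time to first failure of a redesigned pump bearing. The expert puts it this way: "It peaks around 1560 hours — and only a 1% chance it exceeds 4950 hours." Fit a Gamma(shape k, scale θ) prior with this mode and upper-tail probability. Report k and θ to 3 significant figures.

Gamma(k,θ) with k>1 has mode (k−1)θ, so θ = 1560/(k−1).
Need P(X < 4950) = 0.99 with θ tied to k this way. Start at k = 2, θ = 1560: P(X<4950) ≈ 0.825.
Too low — raise k to concentrate. Iterating converges to k ≈ 4.33.
Then θ = 1560/(4.33−1) ≈ 468.

k ≈ 4.33, θ ≈ 468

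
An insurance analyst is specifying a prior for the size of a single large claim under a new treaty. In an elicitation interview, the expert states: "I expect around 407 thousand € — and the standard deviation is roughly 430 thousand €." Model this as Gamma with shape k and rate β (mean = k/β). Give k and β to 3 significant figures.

k ≈ 0.896, β ≈ 0.0022

For Gamma(k, rate β): mean = k/β, variance = k/β², so CV = 1/√k.
CV = SD/mean = 430/407 = 1.057, hence k = 1/CV² = 0.896.
Then β = k/mean = 0.896/407 = 0.0022.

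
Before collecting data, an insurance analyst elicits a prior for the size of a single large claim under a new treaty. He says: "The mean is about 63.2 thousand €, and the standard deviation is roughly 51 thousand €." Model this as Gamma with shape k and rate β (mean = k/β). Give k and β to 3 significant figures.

For Gamma(k, rate β): mean = k/β, variance = k/β², so CV = 1/√k.
CV = SD/mean = 51/63.2 = 0.807, hence k = 1/CV² = 1.54.
Then β = k/mean = 1.54/63.2 = 0.0243.

k ≈ 1.54, β ≈ 0.0243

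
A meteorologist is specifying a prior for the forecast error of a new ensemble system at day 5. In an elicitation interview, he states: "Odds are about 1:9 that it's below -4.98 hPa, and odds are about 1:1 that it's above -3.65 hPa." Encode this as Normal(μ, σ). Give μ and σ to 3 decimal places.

The p-quantile of Normal(μ,σ) is μ + z_p·σ, with z_{0.1} = -1.282 and z_{0.5} = 0.
Eliminate σ: μ = (z₂·x₁ − z₁·x₂)/(z₂ − z₁) = (0·-4.98 − (-1.282)·-3.65)/1.282 = -3.650.
Then σ = (x₂ − x₁)/(z₂ − z₁) = (-3.65 − -4.98)/1.282 = 1.038.

μ = -3.650, σ = 1.038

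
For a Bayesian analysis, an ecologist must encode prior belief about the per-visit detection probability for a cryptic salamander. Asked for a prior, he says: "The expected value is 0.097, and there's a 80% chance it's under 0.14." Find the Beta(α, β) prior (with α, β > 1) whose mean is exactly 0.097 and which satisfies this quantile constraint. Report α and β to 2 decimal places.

With mean 0.097 fixed, write α = 0.097s, β = 0.903s where s = α+β.
Need P(θ < 0.14) = 0.8 under Beta(0.097s, 0.903s). Normal approximation: (q−m)/√(m(1−m)/s) ≈ z_{0.8} = 0.842, so s ≈ 0.097·0.903·(0.842)²/(0.14−0.097)² = 33.6.
At s = 33.6: P(θ<0.14) ≈ 0.816. Adjusting to match 0.8 gives s ≈ 27.03.
So α = 0.097·27.03 ≈ 2.62, β = 0.903·27.03 ≈ 24.41.

α ≈ 2.62, β ≈ 24.41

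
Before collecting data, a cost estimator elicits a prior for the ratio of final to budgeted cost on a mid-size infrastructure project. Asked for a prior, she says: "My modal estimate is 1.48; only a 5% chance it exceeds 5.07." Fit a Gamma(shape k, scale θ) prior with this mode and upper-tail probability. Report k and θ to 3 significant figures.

Gamma(k,θ) with k>1 has mode (k−1)θ, so θ = 1.48/(k−1).
Need P(X < 5.07) = 0.95 with θ tied to k this way. Start at k = 2, θ = 1.48: P(X<5.07) ≈ 0.856.
Too low — raise k to concentrate. Iterating converges to k ≈ 2.71.
Then θ = 1.48/(2.71−1) ≈ 0.866.

k ≈ 2.71, θ ≈ 0.866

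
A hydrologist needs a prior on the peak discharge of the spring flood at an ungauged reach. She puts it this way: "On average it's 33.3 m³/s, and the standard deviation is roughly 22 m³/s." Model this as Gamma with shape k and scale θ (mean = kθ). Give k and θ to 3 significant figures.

For Gamma(k, scale θ): mean = kθ, variance = kθ², so CV = 1/√k.
CV = SD/mean = 22/33.3 = 0.6607, hence k = 1/CV² = 2.29.
Then θ = mean/k = 33.3/2.29 = 14.5.

k ≈ 2.29, θ ≈ 14.5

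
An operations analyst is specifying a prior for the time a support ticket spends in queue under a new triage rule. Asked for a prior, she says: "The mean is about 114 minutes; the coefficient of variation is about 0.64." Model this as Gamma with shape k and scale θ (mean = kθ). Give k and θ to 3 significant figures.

For Gamma(k, scale θ): mean = kθ, variance = kθ², so CV = 1/√k.
CV = 0.64, hence k = 1/CV² = 2.44.
Then θ = mean/k = 114/2.44 = 46.7.

k ≈ 2.44, θ ≈ 46.7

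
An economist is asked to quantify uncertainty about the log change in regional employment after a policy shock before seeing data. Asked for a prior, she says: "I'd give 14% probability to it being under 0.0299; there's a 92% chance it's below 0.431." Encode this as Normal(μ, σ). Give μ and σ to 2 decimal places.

The p-quantile of Normal(μ,σ) is μ + z_p·σ, with z_{0.14} = -1.08 and z_{0.92} = 1.405.
Eliminate σ: μ = (z₂·x₁ − z₁·x₂)/(z₂ − z₁) = (1.405·0.0299 − (-1.08)·0.431)/2.485 = 0.20.
Then σ = (x₂ − x₁)/(z₂ − z₁) = (0.431 − 0.0299)/2.485 = 0.16.

μ = 0.20, σ = 0.16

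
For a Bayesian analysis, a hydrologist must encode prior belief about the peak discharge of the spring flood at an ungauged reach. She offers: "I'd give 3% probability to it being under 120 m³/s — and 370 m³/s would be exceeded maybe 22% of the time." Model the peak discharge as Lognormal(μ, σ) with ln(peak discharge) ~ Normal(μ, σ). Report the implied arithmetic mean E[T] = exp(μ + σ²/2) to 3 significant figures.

E[T] ≈ 292 m³/s

If T ~ Lognormal(μ,σ) then ln T ~ Normal(μ,σ), so the p-quantile of ln T is μ + z_p·σ.
ln(120) = 4.787 and ln(370) = 5.914; z_{0.03} = -1.881, z_{0.78} = 0.7722.
σ = (5.914 − 4.787)/(0.7722 − (-1.881)) = 0.424.
μ = 4.787 − (-1.881)·0.424 = 5.586.
E[T] = exp(μ + σ²/2) = exp(5.586 + 0.0901) = 292 m³/s.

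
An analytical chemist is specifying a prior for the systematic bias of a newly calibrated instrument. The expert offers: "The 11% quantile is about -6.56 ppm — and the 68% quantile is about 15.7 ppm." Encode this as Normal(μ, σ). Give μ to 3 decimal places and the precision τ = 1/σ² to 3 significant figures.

μ = 9.555, τ = 0.00579

For Normal(μ,σ), the p-quantile is μ + z_p·σ. Here z_{0.11} = -1.227, z_{0.68} = 0.4677.
So -6.56 = μ − 1.227σ and 15.7 = μ + 0.4677σ.
Subtracting: σ = (15.7 − -6.56)/(0.4677 − (-1.227)) = 13.139.
Then μ = -6.56 − (-1.227)·13.139 = 9.555.
Precision τ = 1/σ² = 1/13.14² = 0.00579.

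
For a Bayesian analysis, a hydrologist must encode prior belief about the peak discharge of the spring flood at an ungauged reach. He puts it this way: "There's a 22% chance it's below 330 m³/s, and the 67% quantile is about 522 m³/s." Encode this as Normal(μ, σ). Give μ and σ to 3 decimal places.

μ = 452.317, σ = 158.402

For Normal(μ,σ), the p-quantile is μ + z_p·σ. Here z_{0.22} = -0.7722, z_{0.67} = 0.4399.
So 330 = μ − 0.7722σ and 522 = μ + 0.4399σ.
Subtracting: σ = (522 − 330)/(0.4399 − (-0.7722)) = 158.402.
Then μ = 330 − (-0.7722)·158.402 = 452.317.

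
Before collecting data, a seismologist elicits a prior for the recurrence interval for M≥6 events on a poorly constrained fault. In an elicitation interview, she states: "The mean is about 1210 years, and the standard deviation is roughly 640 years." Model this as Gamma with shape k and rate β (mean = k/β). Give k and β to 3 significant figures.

For Gamma(k, rate β): mean = k/β, variance = k/β², so CV = 1/√k.
CV = SD/mean = 640/1210 = 0.5289, hence k = 1/CV² = 3.57.
Then β = k/mean = 3.57/1210 = 0.00295.

k ≈ 3.57, β ≈ 0.00295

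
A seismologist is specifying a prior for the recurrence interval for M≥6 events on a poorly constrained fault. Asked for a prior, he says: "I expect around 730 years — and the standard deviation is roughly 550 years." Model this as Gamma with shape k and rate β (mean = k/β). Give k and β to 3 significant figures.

k ≈ 1.76, β ≈ 0.00241

For Gamma(k, rate β): mean = k/β, variance = k/β², so CV = 1/√k.
CV = SD/mean = 550/730 = 0.7534, hence k = 1/CV² = 1.76.
Then β = k/mean = 1.76/730 = 0.00241.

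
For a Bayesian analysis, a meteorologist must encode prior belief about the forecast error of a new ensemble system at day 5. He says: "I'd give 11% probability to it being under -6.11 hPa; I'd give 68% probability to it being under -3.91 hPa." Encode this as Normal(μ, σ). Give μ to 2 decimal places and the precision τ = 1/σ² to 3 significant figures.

μ = -4.52, τ = 0.593

The p-quantile of Normal(μ,σ) is μ + z_p·σ, with z_{0.11} = -1.227 and z_{0.68} = 0.4677.
Eliminate σ: μ = (z₂·x₁ − z₁·x₂)/(z₂ − z₁) = (0.4677·-6.11 − (-1.227)·-3.91)/1.694 = -4.52.
Then σ = (x₂ − x₁)/(z₂ − z₁) = (-3.91 − -6.11)/1.694 = 1.30.
Precision τ = 1/σ² = 1/1.299² = 0.593.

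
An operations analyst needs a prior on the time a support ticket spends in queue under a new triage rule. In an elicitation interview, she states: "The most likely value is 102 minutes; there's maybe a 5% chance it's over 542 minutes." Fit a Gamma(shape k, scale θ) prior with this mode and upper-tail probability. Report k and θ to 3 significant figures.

k ≈ 1.85, θ ≈ 121

Gamma(k,θ) with k>1 has mode (k−1)θ, so θ = 102/(k−1).
Need P(X < 542) = 0.95 with θ tied to k this way. Start at k = 2, θ = 102: P(X<542) ≈ 0.969.
Too high — lower k to spread out. Iterating converges to k ≈ 1.85.
Then θ = 102/(1.85−1) ≈ 121.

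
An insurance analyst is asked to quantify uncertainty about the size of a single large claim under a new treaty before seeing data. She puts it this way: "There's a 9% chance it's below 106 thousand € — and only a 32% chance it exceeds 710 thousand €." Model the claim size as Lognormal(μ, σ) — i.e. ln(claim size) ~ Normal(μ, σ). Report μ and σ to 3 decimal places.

μ ≈ 6.073, σ ≈ 1.052

If T ~ Lognormal(μ,σ) then ln T ~ Normal(μ,σ), so the p-quantile of ln T is μ + z_p·σ.
ln(106) = 4.663 and ln(710) = 6.565; z_{0.09} = -1.341, z_{0.68} = 0.4677.
σ = (6.565 − 4.663)/(0.4677 − (-1.341)) = 1.052.
μ = 4.663 − (-1.341)·1.052 = 6.073.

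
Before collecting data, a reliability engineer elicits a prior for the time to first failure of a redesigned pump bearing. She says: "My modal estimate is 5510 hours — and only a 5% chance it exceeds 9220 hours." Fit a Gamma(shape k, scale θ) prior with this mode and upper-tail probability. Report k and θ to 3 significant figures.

Gamma(k,θ) with k>1 has mode (k−1)θ, so θ = 5510/(k−1).
Need P(X < 9220) = 0.95 with θ tied to k this way. Start at k = 2, θ = 5510: P(X<9220) ≈ 0.498.
Too low — raise k to concentrate. Iterating converges to k ≈ 11.5.
Then θ = 5510/(11.5−1) ≈ 523.

k ≈ 11.5, θ ≈ 523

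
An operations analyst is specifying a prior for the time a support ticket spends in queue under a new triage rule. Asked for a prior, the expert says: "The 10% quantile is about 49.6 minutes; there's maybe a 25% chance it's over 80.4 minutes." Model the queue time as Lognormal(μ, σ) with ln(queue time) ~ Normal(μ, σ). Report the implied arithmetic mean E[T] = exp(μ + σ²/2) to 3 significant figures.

If T ~ Lognormal(μ,σ) then ln T ~ Normal(μ,σ), so the p-quantile of ln T is μ + z_p·σ.
ln(49.6) = 3.904 and ln(80.4) = 4.387; z_{0.1} = -1.282, z_{0.75} = 0.6745.
σ = (4.387 − 3.904)/(0.6745 − (-1.282)) = 0.247.
μ = 3.904 − (-1.282)·0.247 = 4.220.
E[T] = exp(μ + σ²/2) = exp(4.220 + 0.0305) = 70.2 minutes.

E[T] ≈ 70.2 minutes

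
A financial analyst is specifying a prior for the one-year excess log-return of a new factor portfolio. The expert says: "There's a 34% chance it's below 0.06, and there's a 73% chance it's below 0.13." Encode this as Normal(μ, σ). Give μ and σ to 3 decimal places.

The p-quantile of Normal(μ,σ) is μ + z_p·σ, with z_{0.34} = -0.4125 and z_{0.73} = 0.6128.
Eliminate σ: μ = (z₂·x₁ − z₁·x₂)/(z₂ − z₁) = (0.6128·0.06 − (-0.4125)·0.13)/1.025 = 0.088.
Then σ = (x₂ − x₁)/(z₂ − z₁) = (0.13 − 0.06)/1.025 = 0.068.

μ = 0.088, σ = 0.068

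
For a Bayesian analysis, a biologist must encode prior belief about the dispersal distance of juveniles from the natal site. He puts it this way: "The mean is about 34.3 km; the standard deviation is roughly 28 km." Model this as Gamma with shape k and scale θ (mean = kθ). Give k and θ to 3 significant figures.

For Gamma(k, scale θ): mean = kθ, variance = kθ², so CV = 1/√k.
CV = SD/mean = 28/34.3 = 0.8163, hence k = 1/CV² = 1.5.
Then θ = mean/k = 34.3/1.5 = 22.9.

k ≈ 1.5, θ ≈ 22.9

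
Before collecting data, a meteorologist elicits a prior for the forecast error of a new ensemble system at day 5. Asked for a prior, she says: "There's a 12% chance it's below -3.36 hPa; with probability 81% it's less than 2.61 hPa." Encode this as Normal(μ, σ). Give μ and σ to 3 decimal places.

The p-quantile of Normal(μ,σ) is μ + z_p·σ, with z_{0.12} = -1.175 and z_{0.81} = 0.8779.
Eliminate σ: μ = (z₂·x₁ − z₁·x₂)/(z₂ − z₁) = (0.8779·-3.36 − (-1.175)·2.61)/2.053 = 0.057.
Then σ = (x₂ − x₁)/(z₂ − z₁) = (2.61 − -3.36)/2.053 = 2.908.

μ = 0.057, σ = 2.908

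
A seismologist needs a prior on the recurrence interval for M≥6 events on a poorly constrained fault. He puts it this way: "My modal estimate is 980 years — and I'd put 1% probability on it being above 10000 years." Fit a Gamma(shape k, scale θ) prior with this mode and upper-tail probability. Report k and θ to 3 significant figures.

Gamma(k,θ) with k>1 has mode (k−1)θ, so θ = 980/(k−1).
Need P(X < 10000) = 0.99 with θ tied to k this way. Start at k = 2, θ = 980: P(X<10000) ≈ 1.000.
Too high — lower k to spread out. Iterating converges to k ≈ 1.57.
Then θ = 980/(1.57−1) ≈ 1720.

k ≈ 1.57, θ ≈ 1720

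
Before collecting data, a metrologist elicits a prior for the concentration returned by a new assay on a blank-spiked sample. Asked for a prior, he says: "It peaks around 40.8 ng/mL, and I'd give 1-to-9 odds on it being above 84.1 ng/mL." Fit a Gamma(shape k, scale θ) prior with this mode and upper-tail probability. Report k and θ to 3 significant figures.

Gamma(k,θ) with k>1 has mode (k−1)θ, so θ = 40.8/(k−1).
Need P(X < 84.1) = 0.9 with θ tied to k this way. Start at k = 2, θ = 40.8: P(X<84.1) ≈ 0.610.
Too low — raise k to concentrate. Iterating converges to k ≈ 4.67.
Then θ = 40.8/(4.67−1) ≈ 11.1.

k ≈ 4.67, θ ≈ 11.1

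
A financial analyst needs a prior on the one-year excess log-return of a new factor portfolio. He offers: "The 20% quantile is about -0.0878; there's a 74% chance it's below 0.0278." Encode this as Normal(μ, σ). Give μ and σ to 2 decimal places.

μ = -0.02, σ = 0.08

For Normal(μ,σ), the p-quantile is μ + z_p·σ. Here z_{0.2} = -0.8416, z_{0.74} = 0.6433.
So -0.0878 = μ − 0.8416σ and 0.0278 = μ + 0.6433σ.
Subtracting: σ = (0.0278 − -0.0878)/(0.6433 − (-0.8416)) = 0.08.
Then μ = -0.0878 − (-0.8416)·0.08 = -0.02.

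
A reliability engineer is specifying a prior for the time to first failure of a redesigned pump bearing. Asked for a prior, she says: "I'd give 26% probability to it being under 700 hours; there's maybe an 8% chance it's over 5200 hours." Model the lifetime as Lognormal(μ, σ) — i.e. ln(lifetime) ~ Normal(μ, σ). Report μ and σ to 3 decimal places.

If T ~ Lognormal(μ,σ) then ln T ~ Normal(μ,σ), so the p-quantile of ln T is μ + z_p·σ.
ln(700) = 6.551 and ln(5200) = 8.556; z_{0.26} = -0.6433, z_{0.92} = 1.405.
σ = (8.556 − 6.551)/(1.405 − (-0.6433)) = 0.979.
μ = 6.551 − (-0.6433)·0.979 = 7.181.

μ ≈ 7.181, σ ≈ 0.979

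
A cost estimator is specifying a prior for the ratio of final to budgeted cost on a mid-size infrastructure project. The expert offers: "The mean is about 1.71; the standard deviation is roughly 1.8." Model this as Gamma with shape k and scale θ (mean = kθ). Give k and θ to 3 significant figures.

k ≈ 0.902, θ ≈ 1.89

For Gamma(k, scale θ): mean = kθ, variance = kθ², so CV = 1/√k.
CV = SD/mean = 1.8/1.71 = 1.053, hence k = 1/CV² = 0.902.
Then θ = mean/k = 1.71/0.902 = 1.89.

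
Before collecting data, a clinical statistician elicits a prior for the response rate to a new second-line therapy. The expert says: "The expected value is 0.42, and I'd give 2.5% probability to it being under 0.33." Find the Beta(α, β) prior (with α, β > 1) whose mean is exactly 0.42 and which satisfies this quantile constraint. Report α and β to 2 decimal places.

With mean 0.42 fixed, write α = 0.42s, β = 0.58s where s = α+β.
Need P(θ < 0.33) = 0.025 under Beta(0.42s, 0.58s). Normal approximation: (q−m)/√(m(1−m)/s) ≈ z_{0.025} = -1.96, so s ≈ 0.42·0.58·(-1.96)²/(0.33−0.42)² = 115.5.
At s = 115.5: P(θ<0.33) ≈ 0.023. Adjusting to match 0.025 gives s ≈ 110.64.
So α = 0.42·110.64 ≈ 46.47, β = 0.58·110.64 ≈ 64.17.

α ≈ 46.47, β ≈ 64.17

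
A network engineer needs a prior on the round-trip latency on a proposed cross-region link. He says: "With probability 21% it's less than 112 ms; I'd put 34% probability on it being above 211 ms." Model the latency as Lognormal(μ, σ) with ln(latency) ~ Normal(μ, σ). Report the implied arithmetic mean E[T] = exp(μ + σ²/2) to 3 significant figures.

E[T] ≈ 195 ms

If T ~ Lognormal(μ,σ) then ln T ~ Normal(μ,σ), so the p-quantile of ln T is μ + z_p·σ.
ln(112) = 4.718 and ln(211) = 5.352; z_{0.21} = -0.8064, z_{0.66} = 0.4125.
σ = (5.352 − 4.718)/(0.4125 − (-0.8064)) = 0.520.
μ = 4.718 − (-0.8064)·0.520 = 5.138.
E[T] = exp(μ + σ²/2) = exp(5.138 + 0.1350) = 195 ms.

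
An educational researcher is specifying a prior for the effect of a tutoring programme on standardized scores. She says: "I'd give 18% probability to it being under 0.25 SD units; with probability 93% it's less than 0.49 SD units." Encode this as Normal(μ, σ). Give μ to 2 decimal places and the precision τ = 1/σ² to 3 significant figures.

For Normal(μ,σ), the p-quantile is μ + z_p·σ. Here z_{0.18} = -0.9154, z_{0.93} = 1.476.
So 0.25 = μ − 0.9154σ and 0.49 = μ + 1.476σ.
Subtracting: σ = (0.49 − 0.25)/(1.476 − (-0.9154)) = 0.10.
Then μ = 0.25 − (-0.9154)·0.10 = 0.34.
Precision τ = 1/σ² = 1/0.1004² = 99.3.

μ = 0.34, τ = 99.3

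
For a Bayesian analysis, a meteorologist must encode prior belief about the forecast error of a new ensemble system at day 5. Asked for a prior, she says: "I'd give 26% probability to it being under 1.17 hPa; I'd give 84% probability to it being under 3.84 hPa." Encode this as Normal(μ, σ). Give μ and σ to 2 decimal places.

μ = 2.22, σ = 1.63

For Normal(μ,σ), the p-quantile is μ + z_p·σ. Here z_{0.26} = -0.6433, z_{0.84} = 0.9945.
So 1.17 = μ − 0.6433σ and 3.84 = μ + 0.9945σ.
Subtracting: σ = (3.84 − 1.17)/(0.9945 − (-0.6433)) = 1.63.
Then μ = 1.17 − (-0.6433)·1.63 = 2.22.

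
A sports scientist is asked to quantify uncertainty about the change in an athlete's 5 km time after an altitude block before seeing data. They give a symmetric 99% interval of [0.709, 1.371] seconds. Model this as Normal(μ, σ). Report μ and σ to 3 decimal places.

A symmetric 99% interval runs μ ± z·σ with z = 2.576.
Half-width = 0.331, so σ = 0.331/2.576 = 0.129.
μ is the interval midpoint, 1.040.

μ = 1.040, σ = 0.129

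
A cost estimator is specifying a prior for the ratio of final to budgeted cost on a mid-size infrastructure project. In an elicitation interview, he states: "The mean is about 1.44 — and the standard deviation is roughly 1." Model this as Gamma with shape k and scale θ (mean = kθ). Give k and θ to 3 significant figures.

For Gamma(k, scale θ): mean = kθ, variance = kθ², so CV = 1/√k.
CV = SD/mean = 1/1.44 = 0.6944, hence k = 1/CV² = 2.07.
Then θ = mean/k = 1.44/2.07 = 0.694.

k ≈ 2.07, θ ≈ 0.694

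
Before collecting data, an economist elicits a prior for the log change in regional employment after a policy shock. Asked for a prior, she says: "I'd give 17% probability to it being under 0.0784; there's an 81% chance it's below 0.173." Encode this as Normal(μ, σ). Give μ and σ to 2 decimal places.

μ = 0.13, σ = 0.05

The p-quantile of Normal(μ,σ) is μ + z_p·σ, with z_{0.17} = -0.9542 and z_{0.81} = 0.8779.
Eliminate σ: μ = (z₂·x₁ − z₁·x₂)/(z₂ − z₁) = (0.8779·0.0784 − (-0.9542)·0.173)/1.832 = 0.13.
Then σ = (x₂ − x₁)/(z₂ − z₁) = (0.173 − 0.0784)/1.832 = 0.05.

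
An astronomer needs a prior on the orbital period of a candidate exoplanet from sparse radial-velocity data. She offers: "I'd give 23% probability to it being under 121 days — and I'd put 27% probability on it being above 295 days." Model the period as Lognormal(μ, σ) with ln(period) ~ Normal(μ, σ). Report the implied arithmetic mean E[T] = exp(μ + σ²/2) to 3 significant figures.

If T ~ Lognormal(μ,σ) then ln T ~ Normal(μ,σ), so the p-quantile of ln T is μ + z_p·σ.
ln(121) = 4.796 and ln(295) = 5.687; z_{0.23} = -0.7388, z_{0.73} = 0.6128.
σ = (5.687 − 4.796)/(0.6128 − (-0.7388)) = 0.659.
μ = 4.796 − (-0.7388)·0.659 = 5.283.
E[T] = exp(μ + σ²/2) = exp(5.283 + 0.2174) = 245 days.

E[T] ≈ 245 days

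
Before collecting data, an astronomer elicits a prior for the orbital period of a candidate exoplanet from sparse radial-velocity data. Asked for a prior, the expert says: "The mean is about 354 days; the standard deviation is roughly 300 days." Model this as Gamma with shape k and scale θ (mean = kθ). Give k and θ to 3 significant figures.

For Gamma(k, scale θ): mean = kθ, variance = kθ², so CV = 1/√k.
CV = SD/mean = 300/354 = 0.8475, hence k = 1/CV² = 1.39.
Then θ = mean/k = 354/1.39 = 254.

k ≈ 1.39, θ ≈ 254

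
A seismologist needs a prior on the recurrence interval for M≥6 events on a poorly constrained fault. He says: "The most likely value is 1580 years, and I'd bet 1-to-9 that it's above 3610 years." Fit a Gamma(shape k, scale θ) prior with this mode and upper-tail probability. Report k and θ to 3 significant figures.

Gamma(k,θ) with k>1 has mode (k−1)θ, so θ = 1580/(k−1).
Need P(X < 3610) = 0.9 with θ tied to k this way. Start at k = 2, θ = 1580: P(X<3610) ≈ 0.666.
Too low — raise k to concentrate. Iterating converges to k ≈ 3.82.
Then θ = 1580/(3.82−1) ≈ 561.

k ≈ 3.82, θ ≈ 561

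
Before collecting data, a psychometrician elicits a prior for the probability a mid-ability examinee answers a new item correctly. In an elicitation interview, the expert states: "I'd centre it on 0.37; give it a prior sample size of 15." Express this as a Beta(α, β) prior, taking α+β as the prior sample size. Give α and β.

Under the effective-sample-size interpretation, Beta(α, β) has prior mean α/(α+β) and prior sample size α+β.
So α+β = 15 and α/(α+β) = 0.37, giving α = 0.37·15 = 5.55 and β = 15 − 5.55 = 9.45.

α = 5.55, β = 9.45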